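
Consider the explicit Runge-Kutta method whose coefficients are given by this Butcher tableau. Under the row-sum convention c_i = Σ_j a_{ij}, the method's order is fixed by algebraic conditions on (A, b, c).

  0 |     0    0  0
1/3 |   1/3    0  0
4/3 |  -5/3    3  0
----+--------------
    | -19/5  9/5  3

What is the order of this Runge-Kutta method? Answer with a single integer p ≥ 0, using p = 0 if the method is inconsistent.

b = (-19/5, 9/5, 3)
c = (0, 1/3, 4/3)
Ac = (0, 0, 1)
Σ b_i: (-19/5)·1 + 9/5·1 + 3·1 = 1 ✓
b·c: 9/5·1/3 + 3·4/3 = 23/5 ≠ 1/2 ⇒ order 1.

1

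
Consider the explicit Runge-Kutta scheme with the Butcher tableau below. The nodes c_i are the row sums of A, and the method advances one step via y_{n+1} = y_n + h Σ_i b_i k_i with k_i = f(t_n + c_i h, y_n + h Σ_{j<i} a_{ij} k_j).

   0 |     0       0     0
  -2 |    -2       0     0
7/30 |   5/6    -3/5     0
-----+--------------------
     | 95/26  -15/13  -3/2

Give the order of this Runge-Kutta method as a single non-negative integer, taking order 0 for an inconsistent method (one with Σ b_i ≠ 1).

1

b = (95/26, -15/13, -3/2)
c = (0, -2, 7/30)
Ac = (0, 0, 6/5)
Σ b_i: 95/26·1 + (-15/13)·1 + (-3/2)·1 = 1 ✓
b·c: (-15/13)·(-2) + (-3/2)·7/30 = 509/260 ≠ 1/2 ⇒ order 1.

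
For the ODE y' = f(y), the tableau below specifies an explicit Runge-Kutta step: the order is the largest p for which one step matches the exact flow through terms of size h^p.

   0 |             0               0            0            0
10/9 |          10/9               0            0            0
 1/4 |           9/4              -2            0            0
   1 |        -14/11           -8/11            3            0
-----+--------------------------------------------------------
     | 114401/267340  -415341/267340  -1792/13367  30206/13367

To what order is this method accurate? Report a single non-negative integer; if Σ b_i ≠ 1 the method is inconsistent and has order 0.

3

b = (114401/267340, -415341/267340, -1792/13367, 30206/13367)
c = (0, 10/9, 1/4, 1)
Ac = (0, 0, -20/9, -23/396)
Σ b_i: 114401/267340·1 + (-415341/267340)·1 + (-1792/13367)·1 + 30206/13367·1 = 1 ✓
b·c: (-415341/267340)·10/9 + (-1792/13367)·1/4 + 30206/13367·1 = 1/2 ✓
b·c²: (-415341/267340)·100/81 + (-1792/13367)·1/16 + 30206/13367·1 = 1/3 ✓
b·Ac: (-1792/13367)·(-20/9) + 30206/13367·(-23/396) = 1/6 ✓
b·c³: (-415341/267340)·1000/729 + (-1792/13367)·1/64 + 30206/13367·1 = 45656/360909 ≠ 1/4 ⇒ order 3.
b·(c∘Ac): (-1792/13367)·(-5/9) + 30206/13367·(-23/396) = -4553/80202 ≠ 1/8
b·Ac²: (-1792/13367)·(-200/81) + 30206/13367·(-10127/14256) = -3679057/2887272 ≠ 1/12
b·A²c: 30206/13367·(-20/3) = -604120/40101 ≠ 1/24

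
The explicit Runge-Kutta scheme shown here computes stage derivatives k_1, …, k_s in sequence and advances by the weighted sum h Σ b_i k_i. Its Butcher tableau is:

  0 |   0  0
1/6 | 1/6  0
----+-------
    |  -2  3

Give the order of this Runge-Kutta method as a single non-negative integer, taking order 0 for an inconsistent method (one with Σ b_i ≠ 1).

b = (-2, 3)
c = (0, 1/6)
Σ b_i: (-2)·1 + 3·1 = 1 ✓
b·c: 3·1/6 = 1/2 ✓; 2 stages ⇒ order 2.

2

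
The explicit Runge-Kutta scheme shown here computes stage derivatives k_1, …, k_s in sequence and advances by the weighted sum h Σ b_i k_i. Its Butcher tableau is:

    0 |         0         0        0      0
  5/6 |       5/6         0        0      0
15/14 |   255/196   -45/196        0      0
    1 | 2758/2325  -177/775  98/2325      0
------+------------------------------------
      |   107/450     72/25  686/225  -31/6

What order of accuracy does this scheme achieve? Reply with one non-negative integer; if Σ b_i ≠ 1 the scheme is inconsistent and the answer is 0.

b = (107/450, 72/25, 686/225, -31/6)
c = (0, 5/6, 15/14, 1)
Ac = (0, 0, -75/392, -9/62)
Σ b_i: 107/450·1 + 72/25·1 + 686/225·1 + (-31/6)·1 = 1 ✓
b·c: 72/25·5/6 + 686/225·15/14 + (-31/6)·1 = 1/2 ✓
b·c²: 72/25·25/36 + 686/225·225/196 + (-31/6)·1 = 1/3 ✓
b·Ac: 686/225·(-75/392) + (-31/6)·(-9/62) = 1/6 ✓
b·c³: 72/25·125/216 + 686/225·3375/2744 + (-31/6)·1 = 1/4 ✓
b·(c∘Ac): 686/225·(-1125/5488) + (-31/6)·(-9/62) = 1/8 ✓
b·Ac²: 686/225·(-125/784) + (-31/6)·(-41/372) = 1/12 ✓
b·A²c: (-31/6)·(-1/124) = 1/24 ✓; 4 stages ⇒ order 4.

4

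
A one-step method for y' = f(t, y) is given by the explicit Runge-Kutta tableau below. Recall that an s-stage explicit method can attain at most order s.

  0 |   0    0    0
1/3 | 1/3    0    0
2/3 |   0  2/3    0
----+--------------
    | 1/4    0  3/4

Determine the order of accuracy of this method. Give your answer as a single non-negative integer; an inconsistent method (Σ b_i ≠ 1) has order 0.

3

b = (1/4, 0, 3/4)
c = (0, 1/3, 2/3)
Ac = (0, 0, 2/9)
Σ b_i: 1/4·1 + 3/4·1 = 1 ✓
b·c: 3/4·2/3 = 1/2 ✓
b·c²: 3/4·4/9 = 1/3 ✓
b·Ac: 3/4·2/9 = 1/6 ✓; 3 stages ⇒ order 3.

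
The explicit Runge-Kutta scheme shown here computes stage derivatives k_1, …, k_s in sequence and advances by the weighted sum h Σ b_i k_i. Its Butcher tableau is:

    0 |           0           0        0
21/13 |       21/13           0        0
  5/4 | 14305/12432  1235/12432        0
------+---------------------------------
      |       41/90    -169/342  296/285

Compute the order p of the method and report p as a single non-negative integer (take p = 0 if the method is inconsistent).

b = (41/90, -169/342, 296/285)
c = (0, 21/13, 5/4)
Ac = (0, 0, 95/592)
Σ b_i: 41/90·1 + (-169/342)·1 + 296/285·1 = 1 ✓
b·c: (-169/342)·21/13 + 296/285·5/4 = 1/2 ✓
b·c²: (-169/342)·441/169 + 296/285·25/16 = 1/3 ✓
b·Ac: 296/285·95/592 = 1/6 ✓; 3 stages ⇒ order 3.

3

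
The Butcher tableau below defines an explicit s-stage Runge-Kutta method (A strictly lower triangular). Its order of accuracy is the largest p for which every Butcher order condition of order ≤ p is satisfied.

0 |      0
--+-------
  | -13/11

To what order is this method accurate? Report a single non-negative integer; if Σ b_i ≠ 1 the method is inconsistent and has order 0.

b = (-13/11)
c = (0)
Σ b_i: (-13/11)·1 = -13/11 ≠ 1 ⇒ order 0.

0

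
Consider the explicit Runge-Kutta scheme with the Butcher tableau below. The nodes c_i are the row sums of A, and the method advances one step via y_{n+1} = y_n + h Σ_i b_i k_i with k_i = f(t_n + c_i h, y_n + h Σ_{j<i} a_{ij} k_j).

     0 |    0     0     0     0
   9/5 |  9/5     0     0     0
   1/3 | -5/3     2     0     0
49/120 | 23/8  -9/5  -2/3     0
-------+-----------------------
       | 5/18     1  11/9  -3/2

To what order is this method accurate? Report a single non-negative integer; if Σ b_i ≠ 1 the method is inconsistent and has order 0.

b = (5/18, 1, 11/9, -3/2)
c = (0, 9/5, 1/3, 49/120)
Ac = (0, 0, 18/5, -779/225)
Σ b_i: 5/18·1 + 1·1 + 11/9·1 + (-3/2)·1 = 1 ✓
b·c: 1·9/5 + 11/9·1/3 + (-3/2)·49/120 = 689/432 ≠ 1/2 ⇒ order 1.

1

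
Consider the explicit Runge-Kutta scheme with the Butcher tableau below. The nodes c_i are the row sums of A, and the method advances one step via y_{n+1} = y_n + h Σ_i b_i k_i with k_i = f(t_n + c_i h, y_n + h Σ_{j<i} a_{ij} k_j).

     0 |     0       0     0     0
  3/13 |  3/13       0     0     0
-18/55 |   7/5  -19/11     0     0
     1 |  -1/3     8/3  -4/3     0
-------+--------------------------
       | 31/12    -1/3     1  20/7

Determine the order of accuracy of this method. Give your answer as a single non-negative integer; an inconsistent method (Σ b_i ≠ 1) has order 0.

0

b = (31/12, -1/3, 1, 20/7)
c = (0, 3/13, -18/55, 1)
Ac = (0, 0, -57/143, 752/715)
Σ b_i: 31/12·1 + (-1/3)·1 + 1·1 + 20/7·1 = 171/28 ≠ 1 ⇒ order 0.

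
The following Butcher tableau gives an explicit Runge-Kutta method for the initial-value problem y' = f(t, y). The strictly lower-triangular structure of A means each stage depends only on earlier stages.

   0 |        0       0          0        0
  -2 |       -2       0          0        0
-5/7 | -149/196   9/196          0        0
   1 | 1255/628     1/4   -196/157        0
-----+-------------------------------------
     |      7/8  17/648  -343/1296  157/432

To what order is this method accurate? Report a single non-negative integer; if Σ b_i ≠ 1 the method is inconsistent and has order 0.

4

b = (7/8, 17/648, -343/1296, 157/432)
c = (0, -2, -5/7, 1)
Ac = (0, 0, -9/98, 123/314)
Σ b_i: 7/8·1 + 17/648·1 + (-343/1296)·1 + 157/432·1 = 1 ✓
b·c: 17/648·(-2) + (-343/1296)·(-5/7) + 157/432·1 = 1/2 ✓
b·c²: 17/648·4 + (-343/1296)·25/49 + 157/432·1 = 1/3 ✓
b·Ac: (-343/1296)·(-9/98) + 157/432·123/314 = 1/6 ✓
b·c³: 17/648·(-8) + (-343/1296)·(-125/343) + 157/432·1 = 1/4 ✓
b·(c∘Ac): (-343/1296)·45/686 + 157/432·123/314 = 1/8 ✓
b·Ac²: (-343/1296)·9/49 + 157/432·57/157 = 1/12 ✓
b·A²c: 157/432·18/157 = 1/24 ✓; 4 stages ⇒ order 4.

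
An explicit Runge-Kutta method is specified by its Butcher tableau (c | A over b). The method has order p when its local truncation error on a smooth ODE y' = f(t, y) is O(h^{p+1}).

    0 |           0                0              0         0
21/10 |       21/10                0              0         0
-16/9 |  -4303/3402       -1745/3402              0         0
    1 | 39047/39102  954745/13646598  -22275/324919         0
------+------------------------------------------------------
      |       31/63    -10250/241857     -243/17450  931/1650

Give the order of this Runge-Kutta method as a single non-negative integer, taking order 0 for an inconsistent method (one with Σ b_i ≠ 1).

4

b = (31/63, -10250/241857, -243/17450, 931/1650)
c = (0, 21/10, -16/9, 1)
Ac = (0, 0, -349/324, 143/532)
Σ b_i: 31/63·1 + (-10250/241857)·1 + (-243/17450)·1 + 931/1650·1 = 1 ✓
b·c: (-10250/241857)·21/10 + (-243/17450)·(-16/9) + 931/1650·1 = 1/2 ✓
b·c²: (-10250/241857)·441/100 + (-243/17450)·256/81 + 931/1650·1 = 1/3 ✓
b·Ac: (-243/17450)·(-349/324) + 931/1650·143/532 = 1/6 ✓
b·c³: (-10250/241857)·9261/1000 + (-243/17450)·(-4096/729) + 931/1650·1 = 1/4 ✓
b·(c∘Ac): (-243/17450)·1396/729 + 931/1650·143/532 = 1/8 ✓
b·Ac²: (-243/17450)·(-2443/1080) + 931/1650·3421/37240 = 1/12 ✓
b·A²c: 931/1650·275/3724 = 1/24 ✓; 4 stages ⇒ order 4.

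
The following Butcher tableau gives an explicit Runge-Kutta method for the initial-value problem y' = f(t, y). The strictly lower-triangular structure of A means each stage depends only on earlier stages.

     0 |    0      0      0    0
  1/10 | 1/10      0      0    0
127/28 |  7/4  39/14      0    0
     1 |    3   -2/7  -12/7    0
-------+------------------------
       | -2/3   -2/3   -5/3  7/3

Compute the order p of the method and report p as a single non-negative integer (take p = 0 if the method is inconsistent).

b = (-2/3, -2/3, -5/3, 7/3)
c = (0, 1/10, 127/28, 1)
Ac = (0, 0, 39/140, -1912/245)
Σ b_i: (-2/3)·1 + (-2/3)·1 + (-5/3)·1 + 7/3·1 = -2/3 ≠ 1 ⇒ order 0.

0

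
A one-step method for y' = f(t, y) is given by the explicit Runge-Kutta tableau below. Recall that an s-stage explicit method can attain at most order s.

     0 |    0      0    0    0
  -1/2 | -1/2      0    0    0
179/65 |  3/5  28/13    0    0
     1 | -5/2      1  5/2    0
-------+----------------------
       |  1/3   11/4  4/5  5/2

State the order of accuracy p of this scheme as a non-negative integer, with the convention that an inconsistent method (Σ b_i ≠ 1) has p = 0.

b = (1/3, 11/4, 4/5, 5/2)
c = (0, -1/2, 179/65, 1)
Ac = (0, 0, -14/13, 83/13)
Σ b_i: 1/3·1 + 11/4·1 + 4/5·1 + 5/2·1 = 383/60 ≠ 1 ⇒ order 0.

0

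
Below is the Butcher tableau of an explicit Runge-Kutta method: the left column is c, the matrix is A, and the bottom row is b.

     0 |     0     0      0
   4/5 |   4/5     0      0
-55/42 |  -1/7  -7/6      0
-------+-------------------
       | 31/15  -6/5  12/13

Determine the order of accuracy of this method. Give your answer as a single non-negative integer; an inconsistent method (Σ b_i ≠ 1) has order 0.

b = (31/15, -6/5, 12/13)
c = (0, 4/5, -55/42)
Ac = (0, 0, -14/15)
Σ b_i: 31/15·1 + (-6/5)·1 + 12/13·1 = 349/195 ≠ 1 ⇒ order 0.

0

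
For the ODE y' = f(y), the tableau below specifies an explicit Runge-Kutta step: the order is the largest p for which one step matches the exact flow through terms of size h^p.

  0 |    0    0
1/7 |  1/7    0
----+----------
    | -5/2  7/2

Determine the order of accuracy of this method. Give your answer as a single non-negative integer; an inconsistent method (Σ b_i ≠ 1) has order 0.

2

b = (-5/2, 7/2)
c = (0, 1/7)
Σ b_i: (-5/2)·1 + 7/2·1 = 1 ✓
b·c: 7/2·1/7 = 1/2 ✓; 2 stages ⇒ order 2.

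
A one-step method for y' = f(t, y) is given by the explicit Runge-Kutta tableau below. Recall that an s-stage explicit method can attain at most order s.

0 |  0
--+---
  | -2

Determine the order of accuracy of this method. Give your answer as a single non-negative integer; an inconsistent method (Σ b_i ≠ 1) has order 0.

0

b = (-2)
c = (0)
Σ b_i: (-2)·1 = -2 ≠ 1 ⇒ order 0.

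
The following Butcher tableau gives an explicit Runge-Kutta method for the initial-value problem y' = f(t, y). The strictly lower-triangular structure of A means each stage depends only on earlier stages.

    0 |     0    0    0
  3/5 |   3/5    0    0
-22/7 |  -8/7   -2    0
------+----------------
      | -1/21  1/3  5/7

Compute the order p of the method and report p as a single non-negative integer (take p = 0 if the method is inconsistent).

b = (-1/21, 1/3, 5/7)
c = (0, 3/5, -22/7)
Ac = (0, 0, -6/5)
Σ b_i: (-1/21)·1 + 1/3·1 + 5/7·1 = 1 ✓
b·c: 1/3·3/5 + 5/7·(-22/7) = -501/245 ≠ 1/2 ⇒ order 1.

1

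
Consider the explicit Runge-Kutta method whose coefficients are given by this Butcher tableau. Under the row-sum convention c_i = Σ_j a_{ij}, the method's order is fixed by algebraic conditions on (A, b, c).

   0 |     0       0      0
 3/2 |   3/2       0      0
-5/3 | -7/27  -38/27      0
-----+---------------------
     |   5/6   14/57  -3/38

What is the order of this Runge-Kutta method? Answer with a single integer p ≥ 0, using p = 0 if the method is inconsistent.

b = (5/6, 14/57, -3/38)
c = (0, 3/2, -5/3)
Ac = (0, 0, -19/9)
Σ b_i: 5/6·1 + 14/57·1 + (-3/38)·1 = 1 ✓
b·c: 14/57·3/2 + (-3/38)·(-5/3) = 1/2 ✓
b·c²: 14/57·9/4 + (-3/38)·25/9 = 1/3 ✓
b·Ac: (-3/38)·(-19/9) = 1/6 ✓; 3 stages ⇒ order 3.

3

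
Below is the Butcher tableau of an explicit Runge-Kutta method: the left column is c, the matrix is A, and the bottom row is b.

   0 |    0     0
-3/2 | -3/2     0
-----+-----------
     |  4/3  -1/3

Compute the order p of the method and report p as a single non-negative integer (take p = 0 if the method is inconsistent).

2

b = (4/3, -1/3)
c = (0, -3/2)
Σ b_i: 4/3·1 + (-1/3)·1 = 1 ✓
b·c: (-1/3)·(-3/2) = 1/2 ✓; 2 stages ⇒ order 2.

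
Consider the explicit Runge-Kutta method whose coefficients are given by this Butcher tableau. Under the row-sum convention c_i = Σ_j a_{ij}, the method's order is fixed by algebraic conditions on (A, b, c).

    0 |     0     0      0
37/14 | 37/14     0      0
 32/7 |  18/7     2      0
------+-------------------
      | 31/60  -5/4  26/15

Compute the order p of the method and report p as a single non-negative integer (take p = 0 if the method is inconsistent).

1

b = (31/60, -5/4, 26/15)
c = (0, 37/14, 32/7)
Ac = (0, 0, 37/7)
Σ b_i: 31/60·1 + (-5/4)·1 + 26/15·1 = 1 ✓
b·c: (-5/4)·37/14 + 26/15·32/7 = 3881/840 ≠ 1/2 ⇒ order 1.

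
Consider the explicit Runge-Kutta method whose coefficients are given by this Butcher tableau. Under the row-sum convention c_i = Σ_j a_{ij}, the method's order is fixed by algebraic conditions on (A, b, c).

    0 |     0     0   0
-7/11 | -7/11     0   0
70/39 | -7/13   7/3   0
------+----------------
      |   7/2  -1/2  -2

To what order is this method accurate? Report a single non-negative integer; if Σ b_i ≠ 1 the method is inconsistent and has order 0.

1

b = (7/2, -1/2, -2)
c = (0, -7/11, 70/39)
Ac = (0, 0, -49/33)
Σ b_i: 7/2·1 + (-1/2)·1 + (-2)·1 = 1 ✓
b·c: (-1/2)·(-7/11) + (-2)·70/39 = -2807/858 ≠ 1/2 ⇒ order 1.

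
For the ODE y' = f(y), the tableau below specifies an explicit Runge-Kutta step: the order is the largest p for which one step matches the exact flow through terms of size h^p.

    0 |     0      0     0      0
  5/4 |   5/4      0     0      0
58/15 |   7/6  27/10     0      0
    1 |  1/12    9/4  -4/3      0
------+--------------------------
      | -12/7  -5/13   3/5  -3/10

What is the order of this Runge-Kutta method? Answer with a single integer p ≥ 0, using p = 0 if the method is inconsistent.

0

b = (-12/7, -5/13, 3/5, -3/10)
c = (0, 5/4, 58/15, 1)
Ac = (0, 0, 27/8, -1687/720)
Σ b_i: (-12/7)·1 + (-5/13)·1 + 3/5·1 + (-3/10)·1 = -1637/910 ≠ 1 ⇒ order 0.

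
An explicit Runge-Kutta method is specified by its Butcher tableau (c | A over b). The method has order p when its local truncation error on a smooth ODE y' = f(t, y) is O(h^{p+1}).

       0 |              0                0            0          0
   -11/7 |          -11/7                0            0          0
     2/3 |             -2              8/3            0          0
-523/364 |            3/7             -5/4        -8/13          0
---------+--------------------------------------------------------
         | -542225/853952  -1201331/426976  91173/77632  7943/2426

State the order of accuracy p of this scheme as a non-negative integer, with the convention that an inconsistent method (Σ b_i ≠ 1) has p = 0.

3

b = (-542225/853952, -1201331/426976, 91173/77632, 7943/2426)
c = (0, -11/7, 2/3, -523/364)
Ac = (0, 0, -88/21, 1697/1092)
Σ b_i: (-542225/853952)·1 + (-1201331/426976)·1 + 91173/77632·1 + 7943/2426·1 = 1 ✓
b·c: (-1201331/426976)·(-11/7) + 91173/77632·2/3 + 7943/2426·(-523/364) = 1/2 ✓
b·c²: (-1201331/426976)·121/49 + 91173/77632·4/9 + 7943/2426·273529/132496 = 1/3 ✓
b·Ac: 91173/77632·(-88/21) + 7943/2426·1697/1092 = 1/6 ✓
b·c³: (-1201331/426976)·(-1331/343) + 91173/77632·8/27 + 7943/2426·(-143055667/48228544) = 197645719/127161216 ≠ 1/4 ⇒ order 3.
b·(c∘Ac): 91173/77632·(-176/63) + 7943/2426·(-887531/397488) = -60434813/5705952 ≠ 1/8
b·Ac²: 91173/77632·968/147 + 7943/2426·(-77057/22932) = -499501/152838 ≠ 1/12
b·A²c: 7943/2426·704/273 = 215072/25473 ≠ 1/24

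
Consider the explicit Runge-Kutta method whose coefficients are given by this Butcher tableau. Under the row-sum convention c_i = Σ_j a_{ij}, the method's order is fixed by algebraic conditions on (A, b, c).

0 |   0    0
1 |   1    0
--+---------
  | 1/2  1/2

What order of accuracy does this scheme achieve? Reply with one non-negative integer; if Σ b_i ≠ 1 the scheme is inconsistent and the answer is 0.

b = (1/2, 1/2)
c = (0, 1)
Σ b_i: 1/2·1 + 1/2·1 = 1 ✓
b·c: 1/2·1 = 1/2 ✓; 2 stages ⇒ order 2.

2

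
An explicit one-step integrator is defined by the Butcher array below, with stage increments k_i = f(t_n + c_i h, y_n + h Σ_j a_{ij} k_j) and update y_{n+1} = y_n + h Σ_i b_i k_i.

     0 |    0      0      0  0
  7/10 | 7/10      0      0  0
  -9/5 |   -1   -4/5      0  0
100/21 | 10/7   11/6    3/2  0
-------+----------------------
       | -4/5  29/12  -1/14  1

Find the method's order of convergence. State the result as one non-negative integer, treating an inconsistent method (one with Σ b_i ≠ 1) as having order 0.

b = (-4/5, 29/12, -1/14, 1)
c = (0, 7/10, -9/5, 100/21)
Ac = (0, 0, -14/25, -17/12)
Σ b_i: (-4/5)·1 + 29/12·1 + (-1/14)·1 + 1·1 = 1069/420 ≠ 1 ⇒ order 0.

0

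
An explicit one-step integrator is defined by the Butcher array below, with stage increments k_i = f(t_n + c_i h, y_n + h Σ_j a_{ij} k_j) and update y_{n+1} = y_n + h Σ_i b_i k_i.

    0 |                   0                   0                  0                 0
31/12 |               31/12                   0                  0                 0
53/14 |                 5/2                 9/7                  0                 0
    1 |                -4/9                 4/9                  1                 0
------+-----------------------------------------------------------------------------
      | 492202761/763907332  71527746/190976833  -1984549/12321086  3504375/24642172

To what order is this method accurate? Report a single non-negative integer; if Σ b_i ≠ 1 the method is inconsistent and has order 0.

3

b = (492202761/763907332, 71527746/190976833, -1984549/12321086, 3504375/24642172)
c = (0, 31/12, 53/14, 1)
Ac = (0, 0, 93/28, 1865/378)
Σ b_i: 492202761/763907332·1 + 71527746/190976833·1 + (-1984549/12321086)·1 + 3504375/24642172·1 = 1 ✓
b·c: 71527746/190976833·31/12 + (-1984549/12321086)·53/14 + 3504375/24642172·1 = 1/2 ✓
b·c²: 71527746/190976833·961/144 + (-1984549/12321086)·2809/196 + 3504375/24642172·1 = 1/3 ✓
b·Ac: (-1984549/12321086)·93/28 + 3504375/24642172·1865/378 = 1/6 ✓
b·c³: 71527746/190976833·29791/1728 + (-1984549/12321086)·148877/2744 + 3504375/24642172·1 = -26573283229/12419654688 ≠ 1/4 ⇒ order 3.
b·(c∘Ac): (-1984549/12321086)·4929/392 + 3504375/24642172·1865/378 = -391407037/295706064 ≠ 1/8
b·Ac²: (-1984549/12321086)·961/112 + 3504375/24642172·137309/7938 = 13386888199/12419654688 ≠ 1/12
b·A²c: 3504375/24642172·93/28 = 46558125/98568688 ≠ 1/24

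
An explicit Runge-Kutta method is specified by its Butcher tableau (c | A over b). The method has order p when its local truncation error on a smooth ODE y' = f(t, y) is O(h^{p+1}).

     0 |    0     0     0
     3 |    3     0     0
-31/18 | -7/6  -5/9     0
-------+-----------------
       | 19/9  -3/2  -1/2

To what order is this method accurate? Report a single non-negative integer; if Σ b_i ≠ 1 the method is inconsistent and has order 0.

b = (19/9, -3/2, -1/2)
c = (0, 3, -31/18)
Ac = (0, 0, -5/3)
Σ b_i: 19/9·1 + (-3/2)·1 + (-1/2)·1 = 1/9 ≠ 1 ⇒ order 0.

0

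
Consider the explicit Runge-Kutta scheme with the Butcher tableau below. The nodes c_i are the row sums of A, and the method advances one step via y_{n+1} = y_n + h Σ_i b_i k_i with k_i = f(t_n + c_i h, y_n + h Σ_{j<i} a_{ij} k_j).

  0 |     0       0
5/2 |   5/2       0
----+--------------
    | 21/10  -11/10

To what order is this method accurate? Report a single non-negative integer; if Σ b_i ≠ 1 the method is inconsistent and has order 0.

1

b = (21/10, -11/10)
c = (0, 5/2)
Σ b_i: 21/10·1 + (-11/10)·1 = 1 ✓
b·c: (-11/10)·5/2 = -11/4 ≠ 1/2 ⇒ order 1.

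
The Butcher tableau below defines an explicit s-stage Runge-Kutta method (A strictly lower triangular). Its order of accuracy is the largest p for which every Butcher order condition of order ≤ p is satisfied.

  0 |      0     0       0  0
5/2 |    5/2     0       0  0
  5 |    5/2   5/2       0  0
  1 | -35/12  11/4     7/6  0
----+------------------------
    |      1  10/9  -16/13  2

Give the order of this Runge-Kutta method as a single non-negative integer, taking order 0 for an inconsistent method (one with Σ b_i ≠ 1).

0

b = (1, 10/9, -16/13, 2)
c = (0, 5/2, 5, 1)
Ac = (0, 0, 25/4, 305/24)
Σ b_i: 1·1 + 10/9·1 + (-16/13)·1 + 2·1 = 337/117 ≠ 1 ⇒ order 0.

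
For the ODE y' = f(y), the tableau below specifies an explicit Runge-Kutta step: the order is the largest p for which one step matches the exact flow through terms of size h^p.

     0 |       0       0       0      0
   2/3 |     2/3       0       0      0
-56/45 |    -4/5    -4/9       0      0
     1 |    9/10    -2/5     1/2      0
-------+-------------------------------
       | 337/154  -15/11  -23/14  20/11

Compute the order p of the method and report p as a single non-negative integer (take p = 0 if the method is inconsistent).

b = (337/154, -15/11, -23/14, 20/11)
c = (0, 2/3, -56/45, 1)
Ac = (0, 0, -8/27, -8/9)
Σ b_i: 337/154·1 + (-15/11)·1 + (-23/14)·1 + 20/11·1 = 1 ✓
b·c: (-15/11)·2/3 + (-23/14)·(-56/45) + 20/11·1 = 1462/495 ≠ 1/2 ⇒ order 1.

1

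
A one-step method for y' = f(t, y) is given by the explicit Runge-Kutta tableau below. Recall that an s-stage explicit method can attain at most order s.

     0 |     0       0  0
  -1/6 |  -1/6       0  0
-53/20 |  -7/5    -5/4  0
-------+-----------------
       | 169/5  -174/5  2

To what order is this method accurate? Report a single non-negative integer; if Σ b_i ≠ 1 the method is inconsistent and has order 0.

2

b = (169/5, -174/5, 2)
c = (0, -1/6, -53/20)
Ac = (0, 0, 5/24)
Σ b_i: 169/5·1 + (-174/5)·1 + 2·1 = 1 ✓
b·c: (-174/5)·(-1/6) + 2·(-53/20) = 1/2 ✓
b·c²: (-174/5)·1/36 + 2·2809/400 = 7847/600 ≠ 1/3 ⇒ order 2.
b·Ac: 2·5/24 = 5/12 ≠ 1/6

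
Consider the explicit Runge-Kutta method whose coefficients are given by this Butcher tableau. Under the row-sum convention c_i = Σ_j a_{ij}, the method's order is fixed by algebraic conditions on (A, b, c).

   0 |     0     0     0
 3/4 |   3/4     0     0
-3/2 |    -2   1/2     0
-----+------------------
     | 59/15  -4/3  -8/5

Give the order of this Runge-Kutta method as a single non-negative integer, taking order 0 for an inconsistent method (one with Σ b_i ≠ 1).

1

b = (59/15, -4/3, -8/5)
c = (0, 3/4, -3/2)
Ac = (0, 0, 3/8)
Σ b_i: 59/15·1 + (-4/3)·1 + (-8/5)·1 = 1 ✓
b·c: (-4/3)·3/4 + (-8/5)·(-3/2) = 7/5 ≠ 1/2 ⇒ order 1.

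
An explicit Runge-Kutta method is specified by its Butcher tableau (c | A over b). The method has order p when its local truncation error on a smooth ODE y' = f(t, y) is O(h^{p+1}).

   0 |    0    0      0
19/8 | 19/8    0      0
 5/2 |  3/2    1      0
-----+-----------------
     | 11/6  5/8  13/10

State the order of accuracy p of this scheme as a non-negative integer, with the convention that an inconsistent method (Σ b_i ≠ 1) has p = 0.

b = (11/6, 5/8, 13/10)
c = (0, 19/8, 5/2)
Ac = (0, 0, 19/8)
Σ b_i: 11/6·1 + 5/8·1 + 13/10·1 = 451/120 ≠ 1 ⇒ order 0.

0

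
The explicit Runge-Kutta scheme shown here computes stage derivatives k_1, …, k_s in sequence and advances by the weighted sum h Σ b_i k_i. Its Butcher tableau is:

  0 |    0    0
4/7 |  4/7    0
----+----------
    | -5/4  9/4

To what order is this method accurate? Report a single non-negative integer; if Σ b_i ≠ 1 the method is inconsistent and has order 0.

b = (-5/4, 9/4)
c = (0, 4/7)
Σ b_i: (-5/4)·1 + 9/4·1 = 1 ✓
b·c: 9/4·4/7 = 9/7 ≠ 1/2 ⇒ order 1.

1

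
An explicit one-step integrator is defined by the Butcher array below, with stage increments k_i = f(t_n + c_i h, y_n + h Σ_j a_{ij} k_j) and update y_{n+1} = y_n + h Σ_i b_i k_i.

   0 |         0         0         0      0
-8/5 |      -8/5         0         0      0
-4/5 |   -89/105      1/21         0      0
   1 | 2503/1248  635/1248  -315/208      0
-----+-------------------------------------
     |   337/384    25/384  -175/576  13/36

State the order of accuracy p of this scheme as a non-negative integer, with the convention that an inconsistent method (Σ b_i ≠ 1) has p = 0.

4

b = (337/384, 25/384, -175/576, 13/36)
c = (0, -8/5, -4/5, 1)
Ac = (0, 0, -8/105, 31/78)
Σ b_i: 337/384·1 + 25/384·1 + (-175/576)·1 + 13/36·1 = 1 ✓
b·c: 25/384·(-8/5) + (-175/576)·(-4/5) + 13/36·1 = 1/2 ✓
b·c²: 25/384·64/25 + (-175/576)·16/25 + 13/36·1 = 1/3 ✓
b·Ac: (-175/576)·(-8/105) + 13/36·31/78 = 1/6 ✓
b·c³: 25/384·(-512/125) + (-175/576)·(-64/125) + 13/36·1 = 1/4 ✓
b·(c∘Ac): (-175/576)·32/525 + 13/36·31/78 = 1/8 ✓
b·Ac²: (-175/576)·64/525 + 13/36·1/3 = 1/12 ✓
b·A²c: 13/36·3/26 = 1/24 ✓; 4 stages ⇒ order 4.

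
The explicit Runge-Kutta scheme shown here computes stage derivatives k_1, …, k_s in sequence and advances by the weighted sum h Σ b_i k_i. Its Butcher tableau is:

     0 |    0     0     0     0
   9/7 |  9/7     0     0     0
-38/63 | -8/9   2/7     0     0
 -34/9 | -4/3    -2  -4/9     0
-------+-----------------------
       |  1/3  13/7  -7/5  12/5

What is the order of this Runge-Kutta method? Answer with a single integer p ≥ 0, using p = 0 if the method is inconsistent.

0

b = (1/3, 13/7, -7/5, 12/5)
c = (0, 9/7, -38/63, -34/9)
Ac = (0, 0, 18/49, -1306/567)
Σ b_i: 1/3·1 + 13/7·1 + (-7/5)·1 + 12/5·1 = 67/21 ≠ 1 ⇒ order 0.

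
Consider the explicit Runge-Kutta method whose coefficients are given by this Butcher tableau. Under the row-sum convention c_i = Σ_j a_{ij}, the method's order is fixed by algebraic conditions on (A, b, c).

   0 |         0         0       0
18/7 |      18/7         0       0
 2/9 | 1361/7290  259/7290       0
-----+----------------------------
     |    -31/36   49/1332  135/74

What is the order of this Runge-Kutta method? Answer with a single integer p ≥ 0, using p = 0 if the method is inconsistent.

b = (-31/36, 49/1332, 135/74)
c = (0, 18/7, 2/9)
Ac = (0, 0, 37/405)
Σ b_i: (-31/36)·1 + 49/1332·1 + 135/74·1 = 1 ✓
b·c: 49/1332·18/7 + 135/74·2/9 = 1/2 ✓
b·c²: 49/1332·324/49 + 135/74·4/81 = 1/3 ✓
b·Ac: 135/74·37/405 = 1/6 ✓; 3 stages ⇒ order 3.

3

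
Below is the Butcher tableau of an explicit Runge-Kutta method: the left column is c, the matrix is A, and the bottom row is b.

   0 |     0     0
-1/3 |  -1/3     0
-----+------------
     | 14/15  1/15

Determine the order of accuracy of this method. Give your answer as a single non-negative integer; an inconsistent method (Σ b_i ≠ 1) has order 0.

b = (14/15, 1/15)
c = (0, -1/3)
Σ b_i: 14/15·1 + 1/15·1 = 1 ✓
b·c: 1/15·(-1/3) = -1/45 ≠ 1/2 ⇒ order 1.

1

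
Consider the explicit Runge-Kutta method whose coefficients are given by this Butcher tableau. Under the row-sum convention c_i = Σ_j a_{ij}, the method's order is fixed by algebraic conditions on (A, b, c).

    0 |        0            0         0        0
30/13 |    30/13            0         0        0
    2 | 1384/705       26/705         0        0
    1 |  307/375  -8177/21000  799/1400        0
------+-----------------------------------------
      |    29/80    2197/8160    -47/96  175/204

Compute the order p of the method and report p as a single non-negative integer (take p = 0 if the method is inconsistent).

4

b = (29/80, 2197/8160, -47/96, 175/204)
c = (0, 30/13, 2, 1)
Ac = (0, 0, 4/47, 17/70)
Σ b_i: 29/80·1 + 2197/8160·1 + (-47/96)·1 + 175/204·1 = 1 ✓
b·c: 2197/8160·30/13 + (-47/96)·2 + 175/204·1 = 1/2 ✓
b·c²: 2197/8160·900/169 + (-47/96)·4 + 175/204·1 = 1/3 ✓
b·Ac: (-47/96)·4/47 + 175/204·17/70 = 1/6 ✓
b·c³: 2197/8160·27000/2197 + (-47/96)·8 + 175/204·1 = 1/4 ✓
b·(c∘Ac): (-47/96)·8/47 + 175/204·17/70 = 1/8 ✓
b·Ac²: (-47/96)·120/611 + 175/204·68/325 = 1/12 ✓
b·A²c: 175/204·17/350 = 1/24 ✓; 4 stages ⇒ order 4.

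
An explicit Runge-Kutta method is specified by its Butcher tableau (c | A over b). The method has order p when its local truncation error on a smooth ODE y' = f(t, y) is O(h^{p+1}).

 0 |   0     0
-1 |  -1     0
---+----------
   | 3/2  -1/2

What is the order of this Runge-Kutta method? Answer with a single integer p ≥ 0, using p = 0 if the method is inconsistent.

2

b = (3/2, -1/2)
c = (0, -1)
Σ b_i: 3/2·1 + (-1/2)·1 = 1 ✓
b·c: (-1/2)·(-1) = 1/2 ✓; 2 stages ⇒ order 2.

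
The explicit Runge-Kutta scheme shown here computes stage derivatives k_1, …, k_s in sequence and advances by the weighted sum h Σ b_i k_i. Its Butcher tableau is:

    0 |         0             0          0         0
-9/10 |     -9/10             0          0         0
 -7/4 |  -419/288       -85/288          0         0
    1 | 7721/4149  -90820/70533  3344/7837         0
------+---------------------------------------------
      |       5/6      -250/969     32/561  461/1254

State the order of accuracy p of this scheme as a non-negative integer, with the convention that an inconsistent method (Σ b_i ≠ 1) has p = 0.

b = (5/6, -250/969, 32/561, 461/1254)
c = (0, -9/10, -7/4, 1)
Ac = (0, 0, 17/64, 190/461)
Σ b_i: 5/6·1 + (-250/969)·1 + 32/561·1 + 461/1254·1 = 1 ✓
b·c: (-250/969)·(-9/10) + 32/561·(-7/4) + 461/1254·1 = 1/2 ✓
b·c²: (-250/969)·81/100 + 32/561·49/16 + 461/1254·1 = 1/3 ✓
b·Ac: 32/561·17/64 + 461/1254·190/461 = 1/6 ✓
b·c³: (-250/969)·(-729/1000) + 32/561·(-343/64) + 461/1254·1 = 1/4 ✓
b·(c∘Ac): 32/561·(-119/256) + 461/1254·190/461 = 1/8 ✓
b·Ac²: 32/561·(-153/640) + 461/1254·608/2305 = 1/12 ✓
b·A²c: 461/1254·209/1844 = 1/24 ✓; 4 stages ⇒ order 4.

4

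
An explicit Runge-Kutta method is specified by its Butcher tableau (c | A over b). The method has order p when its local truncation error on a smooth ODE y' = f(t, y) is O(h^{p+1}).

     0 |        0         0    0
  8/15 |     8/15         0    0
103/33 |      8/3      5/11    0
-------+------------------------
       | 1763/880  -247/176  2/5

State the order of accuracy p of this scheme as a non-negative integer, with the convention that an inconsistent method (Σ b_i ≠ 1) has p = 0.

2

b = (1763/880, -247/176, 2/5)
c = (0, 8/15, 103/33)
Ac = (0, 0, 8/33)
Σ b_i: 1763/880·1 + (-247/176)·1 + 2/5·1 = 1 ✓
b·c: (-247/176)·8/15 + 2/5·103/33 = 1/2 ✓
b·c²: (-247/176)·64/225 + 2/5·10609/1089 = 95222/27225 ≠ 1/3 ⇒ order 2.
b·Ac: 2/5·8/33 = 16/165 ≠ 1/6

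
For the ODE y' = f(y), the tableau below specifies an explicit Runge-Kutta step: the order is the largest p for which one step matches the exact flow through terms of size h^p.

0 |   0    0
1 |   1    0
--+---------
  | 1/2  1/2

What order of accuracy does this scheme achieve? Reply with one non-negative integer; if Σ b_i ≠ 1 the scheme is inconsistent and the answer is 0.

b = (1/2, 1/2)
c = (0, 1)
Σ b_i: 1/2·1 + 1/2·1 = 1 ✓
b·c: 1/2·1 = 1/2 ✓; 2 stages ⇒ order 2.

2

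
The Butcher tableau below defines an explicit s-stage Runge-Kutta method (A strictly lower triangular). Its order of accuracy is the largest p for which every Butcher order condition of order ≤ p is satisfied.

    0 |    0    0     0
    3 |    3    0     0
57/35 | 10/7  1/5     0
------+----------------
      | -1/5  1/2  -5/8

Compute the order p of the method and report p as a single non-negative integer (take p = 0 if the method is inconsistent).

b = (-1/5, 1/2, -5/8)
c = (0, 3, 57/35)
Ac = (0, 0, 3/5)
Σ b_i: (-1/5)·1 + 1/2·1 + (-5/8)·1 = -13/40 ≠ 1 ⇒ order 0.

0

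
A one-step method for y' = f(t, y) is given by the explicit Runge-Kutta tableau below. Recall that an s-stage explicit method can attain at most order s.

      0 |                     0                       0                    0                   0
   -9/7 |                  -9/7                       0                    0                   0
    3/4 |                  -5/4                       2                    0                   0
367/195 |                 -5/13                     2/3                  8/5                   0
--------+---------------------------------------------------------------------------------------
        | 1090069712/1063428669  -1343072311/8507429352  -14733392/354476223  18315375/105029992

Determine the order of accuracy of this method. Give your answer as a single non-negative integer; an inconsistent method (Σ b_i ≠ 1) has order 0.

b = (1090069712/1063428669, -1343072311/8507429352, -14733392/354476223, 18315375/105029992)
c = (0, -9/7, 3/4, 367/195)
Ac = (0, 0, -18/7, 12/35)
Σ b_i: 1090069712/1063428669·1 + (-1343072311/8507429352)·1 + (-14733392/354476223)·1 + 18315375/105029992·1 = 1 ✓
b·c: (-1343072311/8507429352)·(-9/7) + (-14733392/354476223)·3/4 + 18315375/105029992·367/195 = 1/2 ✓
b·c²: (-1343072311/8507429352)·81/49 + (-14733392/354476223)·9/16 + 18315375/105029992·134689/38025 = 1/3 ✓
b·Ac: (-14733392/354476223)·(-18/7) + 18315375/105029992·12/35 = 1/6 ✓
b·c³: (-1343072311/8507429352)·(-729/343) + (-14733392/354476223)·27/64 + 18315375/105029992·49430863/7414875 = 63676327355/43009781724 ≠ 1/4 ⇒ order 3.
b·(c∘Ac): (-14733392/354476223)·(-27/14) + 18315375/105029992·1468/2275 = 35415677/183802486 ≠ 1/8
b·Ac²: (-14733392/354476223)·162/49 + 18315375/105029992·981/490 = 311295849/1470419888 ≠ 1/12
b·A²c: 18315375/105029992·(-144/35) = -65935350/91901243 ≠ 1/24

3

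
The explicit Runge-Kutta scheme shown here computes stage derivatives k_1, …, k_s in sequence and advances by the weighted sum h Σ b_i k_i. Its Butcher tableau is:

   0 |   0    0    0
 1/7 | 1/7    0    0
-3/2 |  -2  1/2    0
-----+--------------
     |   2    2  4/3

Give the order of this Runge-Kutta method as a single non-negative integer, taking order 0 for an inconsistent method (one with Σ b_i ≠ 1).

b = (2, 2, 4/3)
c = (0, 1/7, -3/2)
Ac = (0, 0, 1/14)
Σ b_i: 2·1 + 2·1 + 4/3·1 = 16/3 ≠ 1 ⇒ order 0.

0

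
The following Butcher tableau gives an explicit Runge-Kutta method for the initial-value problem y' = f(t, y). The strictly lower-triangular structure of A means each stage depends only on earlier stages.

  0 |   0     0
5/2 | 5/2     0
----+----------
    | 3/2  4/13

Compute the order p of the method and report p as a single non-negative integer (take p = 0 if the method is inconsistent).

b = (3/2, 4/13)
c = (0, 5/2)
Σ b_i: 3/2·1 + 4/13·1 = 47/26 ≠ 1 ⇒ order 0.

0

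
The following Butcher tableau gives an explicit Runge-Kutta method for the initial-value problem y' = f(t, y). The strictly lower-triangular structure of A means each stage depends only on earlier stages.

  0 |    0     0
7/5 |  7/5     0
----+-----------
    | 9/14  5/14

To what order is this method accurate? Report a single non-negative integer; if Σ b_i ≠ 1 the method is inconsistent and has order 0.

2

b = (9/14, 5/14)
c = (0, 7/5)
Σ b_i: 9/14·1 + 5/14·1 = 1 ✓
b·c: 5/14·7/5 = 1/2 ✓; 2 stages ⇒ order 2.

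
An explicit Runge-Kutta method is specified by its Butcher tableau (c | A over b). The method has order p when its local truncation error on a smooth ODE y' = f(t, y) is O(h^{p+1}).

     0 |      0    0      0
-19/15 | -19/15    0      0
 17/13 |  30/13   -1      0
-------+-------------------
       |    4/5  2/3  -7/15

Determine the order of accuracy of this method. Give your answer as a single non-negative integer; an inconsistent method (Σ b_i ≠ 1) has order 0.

b = (4/5, 2/3, -7/15)
c = (0, -19/15, 17/13)
Ac = (0, 0, 19/15)
Σ b_i: 4/5·1 + 2/3·1 + (-7/15)·1 = 1 ✓
b·c: 2/3·(-19/15) + (-7/15)·17/13 = -851/585 ≠ 1/2 ⇒ order 1.

1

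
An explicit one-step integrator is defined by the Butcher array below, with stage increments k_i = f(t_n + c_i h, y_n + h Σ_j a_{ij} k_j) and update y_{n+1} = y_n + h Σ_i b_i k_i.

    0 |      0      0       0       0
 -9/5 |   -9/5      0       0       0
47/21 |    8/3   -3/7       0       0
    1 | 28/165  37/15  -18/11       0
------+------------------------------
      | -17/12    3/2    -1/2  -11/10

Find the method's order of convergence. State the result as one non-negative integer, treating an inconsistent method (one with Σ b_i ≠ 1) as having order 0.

0

b = (-17/12, 3/2, -1/2, -11/10)
c = (0, -9/5, 47/21, 1)
Ac = (0, 0, 27/35, -15597/1925)
Σ b_i: (-17/12)·1 + 3/2·1 + (-1/2)·1 + (-11/10)·1 = -91/60 ≠ 1 ⇒ order 0.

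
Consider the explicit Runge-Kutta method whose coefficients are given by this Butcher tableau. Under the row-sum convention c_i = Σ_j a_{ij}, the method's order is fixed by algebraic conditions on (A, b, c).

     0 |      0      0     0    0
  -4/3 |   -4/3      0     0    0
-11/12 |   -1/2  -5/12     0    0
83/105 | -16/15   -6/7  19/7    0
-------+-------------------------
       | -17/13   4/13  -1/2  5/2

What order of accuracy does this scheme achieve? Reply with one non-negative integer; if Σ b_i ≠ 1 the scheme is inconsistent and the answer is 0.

1

b = (-17/13, 4/13, -1/2, 5/2)
c = (0, -4/3, -11/12, 83/105)
Ac = (0, 0, 5/9, -113/84)
Σ b_i: (-17/13)·1 + 4/13·1 + (-1/2)·1 + 5/2·1 = 1 ✓
b·c: 4/13·(-4/3) + (-1/2)·(-11/12) + 5/2·83/105 = 4421/2184 ≠ 1/2 ⇒ order 1.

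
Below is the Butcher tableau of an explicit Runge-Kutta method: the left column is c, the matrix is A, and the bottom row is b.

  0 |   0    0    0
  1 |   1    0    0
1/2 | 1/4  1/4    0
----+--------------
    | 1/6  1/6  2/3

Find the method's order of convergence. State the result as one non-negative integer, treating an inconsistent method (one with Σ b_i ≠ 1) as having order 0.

3

b = (1/6, 1/6, 2/3)
c = (0, 1, 1/2)
Ac = (0, 0, 1/4)
Σ b_i: 1/6·1 + 1/6·1 + 2/3·1 = 1 ✓
b·c: 1/6·1 + 2/3·1/2 = 1/2 ✓
b·c²: 1/6·1 + 2/3·1/4 = 1/3 ✓
b·Ac: 2/3·1/4 = 1/6 ✓; 3 stages ⇒ order 3.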